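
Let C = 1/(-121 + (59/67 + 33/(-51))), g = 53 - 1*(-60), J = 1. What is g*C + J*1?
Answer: 8846/137553 ≈ 0.064310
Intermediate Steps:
g = 113 (g = 53 + 60 = 113)
C = -1139/137553 (C = 1/(-121 + (59*(1/67) + 33*(-1/51))) = 1/(-121 + (59/67 - 11/17)) = 1/(-121 + 266/1139) = 1/(-137553/1139) = -1139/137553 ≈ -0.0082804)
g*C + J*1 = 113*(-1139/137553) + 1*1 = -128707/137553 + 1 = 8846/137553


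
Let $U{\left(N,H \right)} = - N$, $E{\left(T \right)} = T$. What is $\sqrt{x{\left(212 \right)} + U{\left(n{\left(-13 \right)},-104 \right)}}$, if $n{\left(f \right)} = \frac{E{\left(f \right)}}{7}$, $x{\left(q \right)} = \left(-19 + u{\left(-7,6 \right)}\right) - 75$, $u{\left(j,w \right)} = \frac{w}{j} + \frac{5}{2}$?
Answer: $\frac{i \sqrt{362}}{2} \approx 9.5132 i$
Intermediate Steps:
$u{\left(j,w \right)} = \frac{5}{2} + \frac{w}{j}$ ($u{\left(j,w \right)} = \frac{w}{j} + 5 \cdot \frac{1}{2} = \frac{w}{j} + \frac{5}{2} = \frac{5}{2} + \frac{w}{j}$)
$x{\left(q \right)} = - \frac{1293}{14}$ ($x{\left(q \right)} = \left(-19 + \left(\frac{5}{2} + \frac{6}{-7}\right)\right) - 75 = \left(-19 + \left(\frac{5}{2} + 6 \left(- \frac{1}{7}\right)\right)\right) - 75 = \left(-19 + \left(\frac{5}{2} - \frac{6}{7}\right)\right) - 75 = \left(-19 + \frac{23}{14}\right) - 75 = - \frac{243}{14} - 75 = - \frac{1293}{14}$)
$n{\left(f \right)} = \frac{f}{7}$
$\sqrt{x{\left(212 \right)} + U{\left(n{\left(-13 \right)},-104 \right)}} = \sqrt{- \frac{1293}{14} - \frac{1}{7} \left(-13\right)} = \sqrt{- \frac{1293}{14} - - \frac{13}{7}} = \sqrt{- \frac{1293}{14} + \frac{13}{7}} = \sqrt{- \frac{181}{2}} = \frac{i \sqrt{362}}{2}$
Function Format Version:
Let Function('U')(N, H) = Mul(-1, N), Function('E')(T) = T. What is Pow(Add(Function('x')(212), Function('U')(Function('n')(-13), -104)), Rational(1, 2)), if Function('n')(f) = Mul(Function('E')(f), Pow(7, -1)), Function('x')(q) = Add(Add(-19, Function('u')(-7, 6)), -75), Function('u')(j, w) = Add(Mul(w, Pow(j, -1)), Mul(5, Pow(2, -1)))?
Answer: Mul(Rational(1, 2), I, Pow(362, Rational(1, 2))) ≈ Mul(9.5132, I)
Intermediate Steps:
Function('u')(j, w) = Add(Rational(5, 2), Mul(w, Pow(j, -1))) (Function('u')(j, w) = Add(Mul(w, Pow(j, -1)), Mul(5, Rational(1, 2))) = Add(Mul(w, Pow(j, -1)), Rational(5, 2)) = Add(Rational(5, 2), Mul(w, Pow(j, -1))))
Function('x')(q) = Rational(-1293, 14) (Function('x')(q) = Add(Add(-19, Add(Rational(5, 2), Mul(6, Pow(-7, -1)))), -75) = Add(Add(-19, Add(Rational(5, 2), Mul(6, Rational(-1, 7)))), -75) = Add(Add(-19, Add(Rational(5, 2), Rational(-6, 7))), -75) = Add(Add(-19, Rational(23, 14)), -75) = Add(Rational(-243, 14), -75) = Rational(-1293, 14))
Function('n')(f) = Mul(Rational(1, 7), f) (Function('n')(f) = Mul(f, Pow(7, -1)) = Mul(f, Rational(1, 7)) = Mul(Rational(1, 7), f))
Pow(Add(Function('x')(212), Function('U')(Function('n')(-13), -104)), Rational(1, 2)) = Pow(Add(Rational(-1293, 14), Mul(-1, Mul(Rational(1, 7), -13))), Rational(1, 2)) = Pow(Add(Rational(-1293, 14), Mul(-1, Rational(-13, 7))), Rational(1, 2)) = Pow(Add(Rational(-1293, 14), Rational(13, 7)), Rational(1, 2)) = Pow(Rational(-181, 2), Rational(1, 2)) = Mul(Rational(1, 2), I, Pow(362, Rational(1, 2)))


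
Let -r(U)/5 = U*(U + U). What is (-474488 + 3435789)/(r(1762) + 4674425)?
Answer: -2961301/26372015 ≈ -0.11229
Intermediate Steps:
r(U) = -10*U² (r(U) = -5*U*(U + U) = -5*U*2*U = -10*U²)
(-474488 + 3435789)/(r(1762) + 4674425) = (-474488 + 3435789)/(-10*1762² + 4674425) = 2961301/(-10*3104644 + 4674425) = 2961301/(-31046440 + 4674425) = 2961301/(-26372015) = 2961301*(-1/26372015) = -2961301/26372015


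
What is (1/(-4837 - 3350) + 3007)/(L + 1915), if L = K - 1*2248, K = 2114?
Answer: 1893716/1121619 ≈ 1.6884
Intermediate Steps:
L = -134 (L = 2114 - 1*2248 = 2114 - 2248 = -134)
(1/(-4837 - 3350) + 3007)/(L + 1915) = (1/(-4837 - 3350) + 3007)/(-134 + 1915) = (1/(-8187) + 3007)/1781 = (-1/8187 + 3007)*(1/1781) = (24618308/8187)*(1/1781) = 1893716/1121619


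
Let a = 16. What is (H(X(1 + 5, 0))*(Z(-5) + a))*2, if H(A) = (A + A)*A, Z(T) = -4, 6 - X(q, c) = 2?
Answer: 768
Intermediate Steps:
X(q, c) = 4 (X(q, c) = 6 - 1*2 = 6 - 2 = 4)
H(A) = 2*A² (H(A) = (2*A)*A = 2*A²)
(H(X(1 + 5, 0))*(Z(-5) + a))*2 = ((2*4²)*(-4 + 16))*2 = ((2*16)*12)*2 = (32*12)*2 = 384*2 = 768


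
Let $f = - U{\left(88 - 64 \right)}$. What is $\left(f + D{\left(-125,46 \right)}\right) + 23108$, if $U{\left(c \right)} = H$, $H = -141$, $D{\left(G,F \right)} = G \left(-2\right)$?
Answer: $23499$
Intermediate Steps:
$D{\left(G,F \right)} = - 2 G$
$U{\left(c \right)} = -141$
$f = 141$ ($f = \left(-1\right) \left(-141\right) = 141$)
$\left(f + D{\left(-125,46 \right)}\right) + 23108 = \left(141 - -250\right) + 23108 = \left(141 + 250\right) + 23108 = 391 + 23108 = 23499$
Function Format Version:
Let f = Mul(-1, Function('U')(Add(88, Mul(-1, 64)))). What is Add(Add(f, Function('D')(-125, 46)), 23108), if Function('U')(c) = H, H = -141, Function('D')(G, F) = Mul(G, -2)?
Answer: 23499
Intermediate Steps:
Function('D')(G, F) = Mul(-2, G)
Function('U')(c) = -141
f = 141 (f = Mul(-1, -141) = 141)
Add(Add(f, Function('D')(-125, 46)), 23108) = Add(Add(141, Mul(-2, -125)), 23108) = Add(Add(141, 250), 23108) = Add(391, 23108) = 23499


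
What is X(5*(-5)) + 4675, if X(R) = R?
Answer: 4650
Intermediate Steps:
X(5*(-5)) + 4675 = 5*(-5) + 4675 = -25 + 4675 = 4650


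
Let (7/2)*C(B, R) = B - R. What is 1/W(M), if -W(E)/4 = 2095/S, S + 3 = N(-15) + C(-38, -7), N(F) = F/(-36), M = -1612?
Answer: 961/703920 ≈ 0.0013652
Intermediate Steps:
C(B, R) = -2*R/7 + 2*B/7 (C(B, R) = 2*(B - R)/7 = -2*R/7 + 2*B/7)
N(F) = -F/36 (N(F) = F*(-1/36) = -F/36)
S = -961/84 (S = -3 + (-1/36*(-15) + (-2/7*(-7) + (2/7)*(-38))) = -3 + (5/12 + (2 - 76/7)) = -3 + (5/12 - 62/7) = -3 - 709/84 = -961/84 ≈ -11.440)
W(E) = 703920/961 (W(E) = -8380/(-961/84) = -8380*(-84)/961 = -4*(-175980/961) = 703920/961)
1/W(M) = 1/(703920/961) = 961/703920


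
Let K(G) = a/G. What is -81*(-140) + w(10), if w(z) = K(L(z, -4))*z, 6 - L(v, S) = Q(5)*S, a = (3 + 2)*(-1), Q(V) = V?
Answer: 147395/13 ≈ 11338.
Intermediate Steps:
a = -5 (a = 5*(-1) = -5)
L(v, S) = 6 - 5*S
K(G) = -5/G
w(z) = -5*z/26 (w(z) = (-5/(6 - 5*(-4)))*z = (-5/(6 + 20))*z = (-5/26)*z = (-5*1/26)*z = -5*z/26)
-81*(-140) + w(10) = -81*(-140) - 5/26*10 = 11340 - 25/13 = 147395/13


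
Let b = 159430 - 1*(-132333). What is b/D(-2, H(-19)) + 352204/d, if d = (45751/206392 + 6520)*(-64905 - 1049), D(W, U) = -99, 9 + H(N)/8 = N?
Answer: -12947821429894379957/4393408229734293 ≈ -2947.1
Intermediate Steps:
H(N) = -72 + 8*N
d = -44377860906407/103196 (d = (45751*(1/206392) + 6520)*(-65954) = (45751/206392 + 6520)*(-65954) = (1345721591/206392)*(-65954) = -44377860906407/103196 ≈ -4.3003e+8)
b = 291763 (b = 159430 + 132333 = 291763)
b/D(-2, H(-19)) + 352204/d = 291763/(-99) + 352204/(-44377860906407/103196) = 291763*(-1/99) + 352204*(-103196/44377860906407) = -291763/99 - 36346043984/44377860906407 = -12947821429894379957/4393408229734293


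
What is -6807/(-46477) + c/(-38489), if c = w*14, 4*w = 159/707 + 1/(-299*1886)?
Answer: 29839804835486981/203769397449072884 ≈ 0.14644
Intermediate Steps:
w = 89661619/1594748792 (w = (159/707 + 1/(-299*1886))/4 = (159*(1/707) - 1/299*1/1886)/4 = (159/707 - 1/563914)/4 = (¼)*(89661619/398687198) = 89661619/1594748792 ≈ 0.056223)
c = 89661619/113910628 (c = (89661619/1594748792)*14 = 89661619/113910628 ≈ 0.78712)
-6807/(-46477) + c/(-38489) = -6807/(-46477) + (89661619/113910628)/(-38489) = -6807*(-1/46477) + (89661619/113910628)*(-1/38489) = 6807/46477 - 89661619/4384306161092 = 29839804835486981/203769397449072884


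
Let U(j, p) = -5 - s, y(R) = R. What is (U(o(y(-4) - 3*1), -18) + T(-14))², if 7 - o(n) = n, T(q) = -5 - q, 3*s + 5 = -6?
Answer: 529/9 ≈ 58.778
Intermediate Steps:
s = -11/3 (s = -5/3 + (⅓)*(-6) = -5/3 - 2 = -11/3 ≈ -3.6667)
o(n) = 7 - n
U(j, p) = -4/3 (U(j, p) = -5 - 1*(-11/3) = -5 + 11/3 = -4/3)
(U(o(y(-4) - 3*1), -18) + T(-14))² = (-4/3 + (-5 - 1*(-14)))² = (-4/3 + (-5 + 14))² = (-4/3 + 9)² = (23/3)² = 529/9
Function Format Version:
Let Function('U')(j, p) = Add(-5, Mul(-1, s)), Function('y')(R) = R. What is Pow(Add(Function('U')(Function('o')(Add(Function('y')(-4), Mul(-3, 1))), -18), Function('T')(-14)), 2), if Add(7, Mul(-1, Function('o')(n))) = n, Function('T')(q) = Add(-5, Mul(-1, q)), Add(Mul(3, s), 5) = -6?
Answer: Rational(529, 9) ≈ 58.778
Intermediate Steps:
s = Rational(-11, 3) (s = Add(Rational(-5, 3), Mul(Rational(1, 3), -6)) = Add(Rational(-5, 3), -2) = Rational(-11, 3) ≈ -3.6667)
Function('o')(n) = Add(7, Mul(-1, n))
Function('U')(j, p) = Rational(-4, 3) (Function('U')(j, p) = Add(-5, Mul(-1, Rational(-11, 3))) = Add(-5, Rational(11, 3)) = Rational(-4, 3))
Pow(Add(Function('U')(Function('o')(Add(Function('y')(-4), Mul(-3, 1))), -18), Function('T')(-14)), 2) = Pow(Add(Rational(-4, 3), Add(-5, Mul(-1, -14))), 2) = Pow(Add(Rational(-4, 3), Add(-5, 14)), 2) = Pow(Add(Rational(-4, 3), 9), 2) = Pow(Rational(23, 3), 2) = Rational(529, 9)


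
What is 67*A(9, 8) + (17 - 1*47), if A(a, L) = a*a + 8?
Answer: 5933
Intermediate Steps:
A(a, L) = 8 + a**2 (A(a, L) = a**2 + 8 = 8 + a**2)
67*A(9, 8) + (17 - 1*47) = 67*(8 + 9**2) + (17 - 1*47) = 67*(8 + 81) + (17 - 47) = 67*89 - 30 = 5963 - 30 = 5933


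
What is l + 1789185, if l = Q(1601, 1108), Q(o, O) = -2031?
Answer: 1787154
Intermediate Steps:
l = -2031
l + 1789185 = -2031 + 1789185 = 1787154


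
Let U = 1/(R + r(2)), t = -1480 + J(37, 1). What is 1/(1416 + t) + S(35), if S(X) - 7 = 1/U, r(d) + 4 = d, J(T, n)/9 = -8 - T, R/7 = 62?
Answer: 205890/469 ≈ 439.00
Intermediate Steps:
R = 434 (R = 7*62 = 434)
J(T, n) = -72 - 9*T (J(T, n) = 9*(-8 - T) = -72 - 9*T)
t = -1885 (t = -1480 + (-72 - 9*37) = -1480 + (-72 - 333) = -1480 - 405 = -1885)
r(d) = -4 + d
U = 1/432 (U = 1/(434 + (-4 + 2)) = 1/(434 - 2) = 1/432 ≈ 0.0023148)
S(X) = 439 (S(X) = 7 + 1/(1/432) = 7 + 432 = 439)
1/(1416 + t) + S(35) = 1/(1416 - 1885) + 439 = 1/(-469) + 439 = -1/469 + 439 = 205890/469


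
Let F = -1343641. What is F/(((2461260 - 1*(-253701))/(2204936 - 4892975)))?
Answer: 1203919803333/904987 ≈ 1.3303e+6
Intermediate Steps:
F/(((2461260 - 1*(-253701))/(2204936 - 4892975))) = -1343641*(2204936 - 4892975)/(2461260 - 1*(-253701)) = -1343641*(-2688039/(2461260 + 253701)) = -1343641/(2714961*(-1/2688039)) = -1343641/(-904987/896013) = -1343641*(-896013/904987) = 1203919803333/904987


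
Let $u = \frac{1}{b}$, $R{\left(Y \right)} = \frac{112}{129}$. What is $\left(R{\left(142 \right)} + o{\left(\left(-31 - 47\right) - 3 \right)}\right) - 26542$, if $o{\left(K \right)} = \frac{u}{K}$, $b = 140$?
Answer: $- \frac{12941986723}{487620} \approx -26541.0$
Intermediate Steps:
$R{\left(Y \right)} = \frac{112}{129}$ ($R{\left(Y \right)} = 112 \cdot \frac{1}{129} = \frac{112}{129}$)
$u = \frac{1}{140} \approx 0.0071429$
$o{\left(K \right)} = \frac{1}{140 K}$
$\left(R{\left(142 \right)} + o{\left(\left(-31 - 47\right) - 3 \right)}\right) - 26542 = \left(\frac{112}{129} + \frac{1}{140 \left(\left(-31 - 47\right) - 3\right)}\right) - 26542 = \left(\frac{112}{129} + \frac{1}{140 \left(-78 - 3\right)}\right) - 26542 = \left(\frac{112}{129} + \frac{1}{140 \left(-81\right)}\right) - 26542 = \left(\frac{112}{129} + \frac{1}{140} \left(- \frac{1}{81}\right)\right) - 26542 = \left(\frac{112}{129} - \frac{1}{11340}\right) - 26542 = \frac{423317}{487620} - 26542 = - \frac{12941986723}{487620}$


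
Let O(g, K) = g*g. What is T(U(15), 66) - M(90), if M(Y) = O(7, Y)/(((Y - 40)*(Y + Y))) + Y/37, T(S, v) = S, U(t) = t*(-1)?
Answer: -5806813/333000 ≈ -17.438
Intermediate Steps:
U(t) = -t
O(g, K) = g²
M(Y) = Y/37 + 49/(2*Y*(-40 + Y)) (M(Y) = 7²/(((Y - 40)*(Y + Y))) + Y/37 = 49/(((-40 + Y)*(2*Y))) + Y*(1/37) = 49/((2*Y*(-40 + Y))) + Y/37 = 49*(1/(2*Y*(-40 + Y))) + Y/37 = 49/(2*Y*(-40 + Y)) + Y/37 = Y/37 + 49/(2*Y*(-40 + Y)))
T(U(15), 66) - M(90) = -1*15 - (1813 - 80*90² + 2*90³)/(74*90*(-40 + 90)) = -15 - (1813 - 80*8100 + 2*729000)/(74*90*50) = -15 - (1813 - 648000 + 1458000)/(74*90*50) = -15 - 811813/(74*90*50) = -15 - 1*811813/333000 = -15 - 811813/333000 = -5806813/333000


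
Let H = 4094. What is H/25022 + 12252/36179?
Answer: 227343185/452635469 ≈ 0.50227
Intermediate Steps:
H/25022 + 12252/36179 = 4094/25022 + 12252/36179 = 4094*(1/25022) + 12252*(1/36179) = 2047/12511 + 12252/36179 = 227343185/452635469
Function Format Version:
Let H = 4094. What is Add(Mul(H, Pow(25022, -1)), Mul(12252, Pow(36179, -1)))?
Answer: Rational(227343185, 452635469) ≈ 0.50227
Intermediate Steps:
Add(Mul(H, Pow(25022, -1)), Mul(12252, Pow(36179, -1))) = Add(Mul(4094, Pow(25022, -1)), Mul(12252, Pow(36179, -1))) = Add(Mul(4094, Rational(1, 25022)), Mul(12252, Rational(1, 36179))) = Add(Rational(2047, 12511), Rational(12252, 36179)) = Rational(227343185, 452635469)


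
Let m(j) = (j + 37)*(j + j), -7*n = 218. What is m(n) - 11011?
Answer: -557415/49 ≈ -11376.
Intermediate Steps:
n = -218/7 (n = -⅐*218 = -218/7 ≈ -31.143)
m(j) = 2*j*(37 + j) (m(j) = (37 + j)*(2*j) = 2*j*(37 + j))
m(n) - 11011 = 2*(-218/7)*(37 - 218/7) - 11011 = 2*(-218/7)*(41/7) - 11011 = -17876/49 - 11011 = -557415/49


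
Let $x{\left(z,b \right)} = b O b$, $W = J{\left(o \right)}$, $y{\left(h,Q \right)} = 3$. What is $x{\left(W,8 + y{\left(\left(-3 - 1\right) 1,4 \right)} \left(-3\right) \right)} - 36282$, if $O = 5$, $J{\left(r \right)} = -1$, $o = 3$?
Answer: $-36277$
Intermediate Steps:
$W = -1$
$x{\left(z,b \right)} = 5 b^{2}$ ($x{\left(z,b \right)} = b 5 b = 5 b b = 5 b^{2}$)
$x{\left(W,8 + y{\left(\left(-3 - 1\right) 1,4 \right)} \left(-3\right) \right)} - 36282 = 5 \left(8 + 3 \left(-3\right)\right)^{2} - 36282 = 5 \left(8 - 9\right)^{2} - 36282 = 5 \left(-1\right)^{2} - 36282 = 5 \cdot 1 - 36282 = 5 - 36282 = -36277$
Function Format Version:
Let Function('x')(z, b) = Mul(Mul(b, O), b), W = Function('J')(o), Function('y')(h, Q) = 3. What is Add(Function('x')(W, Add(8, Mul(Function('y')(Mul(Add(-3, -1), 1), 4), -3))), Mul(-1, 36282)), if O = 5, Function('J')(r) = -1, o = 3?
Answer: -36277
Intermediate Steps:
W = -1
Function('x')(z, b) = Mul(5, Pow(b, 2)) (Function('x')(z, b) = Mul(Mul(b, 5), b) = Mul(Mul(5, b), b) = Mul(5, Pow(b, 2)))
Add(Function('x')(W, Add(8, Mul(Function('y')(Mul(Add(-3, -1), 1), 4), -3))), Mul(-1, 36282)) = Add(Mul(5, Pow(Add(8, Mul(3, -3)), 2)), Mul(-1, 36282)) = Add(Mul(5, Pow(Add(8, -9), 2)), -36282) = Add(Mul(5, Pow(-1, 2)), -36282) = Add(Mul(5, 1), -36282) = Add(5, -36282) = -36277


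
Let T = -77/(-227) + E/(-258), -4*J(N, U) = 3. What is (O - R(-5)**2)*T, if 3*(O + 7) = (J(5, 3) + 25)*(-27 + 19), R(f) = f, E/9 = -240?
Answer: -24658990/29283 ≈ -842.09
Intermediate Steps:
E = -2160 (E = 9*(-240) = -2160)
J(N, U) = -3/4 (J(N, U) = -1/4*3 = -3/4)
O = -215/3 (O = -7 + ((-3/4 + 25)*(-27 + 19))/3 = -7 + ((97/4)*(-8))/3 = -7 + (1/3)*(-194) = -7 - 194/3 = -215/3 ≈ -71.667)
T = 85031/9761 (T = -77/(-227) - 2160/(-258) = -77*(-1/227) - 2160*(-1/258) = 77/227 + 360/43 = 85031/9761 ≈ 8.7113)
(O - R(-5)**2)*T = (-215/3 - 1*(-5)**2)*(85031/9761) = (-215/3 - 1*25)*(85031/9761) = (-215/3 - 25)*(85031/9761) = -290/3*85031/9761 = -24658990/29283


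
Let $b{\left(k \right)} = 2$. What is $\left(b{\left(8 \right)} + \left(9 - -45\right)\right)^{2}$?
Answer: $3136$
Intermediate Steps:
$\left(b{\left(8 \right)} + \left(9 - -45\right)\right)^{2} = \left(2 + \left(9 - -45\right)\right)^{2} = \left(2 + \left(9 + 45\right)\right)^{2} = \left(2 + 54\right)^{2} = 56^{2} = 3136$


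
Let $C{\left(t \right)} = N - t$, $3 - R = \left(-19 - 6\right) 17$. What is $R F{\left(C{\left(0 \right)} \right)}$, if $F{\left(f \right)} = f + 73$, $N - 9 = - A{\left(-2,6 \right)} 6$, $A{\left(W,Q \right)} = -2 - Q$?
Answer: $55640$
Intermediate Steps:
$N = 57$ ($N = 9 + - (-2 - 6) 6 = 9 + \left(-1\right) \left(-8\right) 6 = 9 + 8 \cdot 6 = 9 + 48 = 57$)
$R = 428$ ($R = 3 - \left(-19 - 6\right) 17 = 3 - \left(-25\right) 17 = 3 - -425 = 3 + 425 = 428$)
$C{\left(t \right)} = 57 - t$
$F{\left(f \right)} = 73 + f$
$R F{\left(C{\left(0 \right)} \right)} = 428 \left(73 + \left(57 - 0\right)\right) = 428 \left(73 + \left(57 + 0\right)\right) = 428 \left(73 + 57\right) = 428 \cdot 130 = 55640$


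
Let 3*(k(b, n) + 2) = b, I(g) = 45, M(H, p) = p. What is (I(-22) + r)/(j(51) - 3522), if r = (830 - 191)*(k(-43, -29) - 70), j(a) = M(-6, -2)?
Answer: 27561/1762 ≈ 15.642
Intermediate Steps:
k(b, n) = -2 + b/3
j(a) = -2
r = -55167 (r = (830 - 191)*((-2 + (⅓)*(-43)) - 70) = 639*((-2 - 43/3) - 70) = 639*(-49/3 - 70) = 639*(-259/3) = -55167)
(I(-22) + r)/(j(51) - 3522) = (45 - 55167)/(-2 - 3522) = -55122/(-3524) = -55122*(-1/3524) = 27561/1762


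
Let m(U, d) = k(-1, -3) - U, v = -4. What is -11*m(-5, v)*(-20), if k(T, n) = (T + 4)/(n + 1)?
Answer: 770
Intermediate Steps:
k(T, n) = (4 + T)/(1 + n)
m(U, d) = -3/2 - U (m(U, d) = (4 - 1)/(1 - 3) - U = 3/(-2) - U = -1/2*3 - U = -3/2 - U)
-11*m(-5, v)*(-20) = -11*(-3/2 - 1*(-5))*(-20) = -11*(-3/2 + 5)*(-20) = -11*7/2*(-20) = -77/2*(-20) = 770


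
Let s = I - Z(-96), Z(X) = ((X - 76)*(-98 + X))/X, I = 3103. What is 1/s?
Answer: 12/41407 ≈ 0.00028981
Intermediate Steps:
Z(X) = (-98 + X)*(-76 + X)/X (Z(X) = ((-76 + X)*(-98 + X))/X = ((-98 + X)*(-76 + X))/X = (-98 + X)*(-76 + X)/X)
s = 41407/12 (s = 3103 - (-174 - 96 + 7448/(-96)) = 3103 - (-174 - 96 + 7448*(-1/96)) = 3103 - (-174 - 96 - 931/12) = 3103 - 1*(-4171/12) = 3103 + 4171/12 = 41407/12 ≈ 3450.6)
1/s = 1/(41407/12) = 12/41407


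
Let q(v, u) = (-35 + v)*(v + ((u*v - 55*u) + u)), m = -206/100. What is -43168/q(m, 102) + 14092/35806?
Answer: 1802109814142/9488136642331 ≈ 0.18993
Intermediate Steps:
m = -103/50 (m = -206*1/100 = -103/50 ≈ -2.0600)
q(v, u) = (-35 + v)*(v - 54*u + u*v) (q(v, u) = (-35 + v)*(v + ((-55*u + u*v) + u)) = (-35 + v)*(v + (-54*u + u*v)) = (-35 + v)*(v - 54*u + u*v))
-43168/q(m, 102) + 14092/35806 = -43168/((-103/50)² - 35*(-103/50) + 1890*102 + 102*(-103/50)² - 89*102*(-103/50)) + 14092/35806 = -43168/(10609/2500 + 721/10 + 192780 + 102*(10609/2500) + 467517/25) + 14092*(1/35806) = -43168/(10609/2500 + 721/10 + 192780 + 541059/1250 + 467517/25) + 7046/17903 = -43168/529974677/2500 + 7046/17903 = -43168*2500/529974677 + 7046/17903 = -107920000/529974677 + 7046/17903 = 1802109814142/9488136642331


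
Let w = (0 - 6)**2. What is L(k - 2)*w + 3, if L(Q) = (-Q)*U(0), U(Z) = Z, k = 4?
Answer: 3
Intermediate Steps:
w = 36 (w = (-6)**2 = 36)
L(Q) = 0 (L(Q) = -Q*0 = 0)
L(k - 2)*w + 3 = 0*36 + 3 = 0 + 3 = 3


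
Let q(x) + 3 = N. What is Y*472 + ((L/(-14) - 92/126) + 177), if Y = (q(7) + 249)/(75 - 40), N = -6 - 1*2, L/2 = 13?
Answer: 1065964/315 ≈ 3384.0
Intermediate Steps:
L = 26 (L = 2*13 = 26)
N = -8 (N = -6 - 2 = -8)
q(x) = -11 (q(x) = -3 - 8 = -11)
Y = 34/5 (Y = (-11 + 249)/(75 - 40) = 238/35 = 238*(1/35) = 34/5 ≈ 6.8000)
Y*472 + ((L/(-14) - 92/126) + 177) = (34/5)*472 + ((26/(-14) - 92/126) + 177) = 16048/5 + ((26*(-1/14) - 92*1/126) + 177) = 16048/5 + ((-13/7 - 46/63) + 177) = 16048/5 + (-163/63 + 177) = 16048/5 + 10988/63 = 1065964/315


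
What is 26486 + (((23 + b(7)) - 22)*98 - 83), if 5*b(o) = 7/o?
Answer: 132603/5 ≈ 26521.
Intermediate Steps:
b(o) = 7/(5*o) (b(o) = (7/o)/5 = 7/(5*o))
26486 + (((23 + b(7)) - 22)*98 - 83) = 26486 + (((23 + (7/5)/7) - 22)*98 - 83) = 26486 + (((23 + (7/5)*(⅐)) - 22)*98 - 83) = 26486 + (((23 + ⅕) - 22)*98 - 83) = 26486 + ((116/5 - 22)*98 - 83) = 26486 + ((6/5)*98 - 83) = 26486 + (588/5 - 83) = 26486 + 173/5 = 132603/5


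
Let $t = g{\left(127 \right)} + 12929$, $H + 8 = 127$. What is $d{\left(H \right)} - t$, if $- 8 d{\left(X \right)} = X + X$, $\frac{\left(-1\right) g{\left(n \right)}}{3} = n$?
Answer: $- \frac{50311}{4} \approx -12578.0$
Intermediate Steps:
$H = 119$ ($H = -8 + 127 = 119$)
$g{\left(n \right)} = - 3 n$
$t = 12548$ ($t = \left(-3\right) 127 + 12929 = -381 + 12929 = 12548$)
$d{\left(X \right)} = - \frac{X}{4}$ ($d{\left(X \right)} = - \frac{X + X}{8} = - \frac{2 X}{8} = - \frac{X}{4}$)
$d{\left(H \right)} - t = \left(- \frac{1}{4}\right) 119 - 12548 = - \frac{119}{4} - 12548 = - \frac{50311}{4}$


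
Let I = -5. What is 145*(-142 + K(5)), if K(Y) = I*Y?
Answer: -24215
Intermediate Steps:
K(Y) = -5*Y
145*(-142 + K(5)) = 145*(-142 - 5*5) = 145*(-142 - 25) = 145*(-167) = -24215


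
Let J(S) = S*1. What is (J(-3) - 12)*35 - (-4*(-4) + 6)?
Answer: -547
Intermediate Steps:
J(S) = S
(J(-3) - 12)*35 - (-4*(-4) + 6) = (-3 - 12)*35 - (-4*(-4) + 6) = -15*35 - (-(-16) + 6) = -525 - (-1*(-16) + 6) = -525 - (16 + 6) = -525 - 1*22 = -525 - 22 = -547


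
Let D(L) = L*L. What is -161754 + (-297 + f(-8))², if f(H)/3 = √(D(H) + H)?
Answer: -73041 - 3564*√14 ≈ -86376.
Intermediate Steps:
D(L) = L²
f(H) = 3*√(H + H²) (f(H) = 3*√(H² + H) = 3*√(H + H²))
-161754 + (-297 + f(-8))² = -161754 + (-297 + 3*√(-8*(1 - 8)))² = -161754 + (-297 + 3*√(-8*(-7)))² = -161754 + (-297 + 3*√56)² = -161754 + (-297 + 3*(2*√14))² = -161754 + (-297 + 6*√14)²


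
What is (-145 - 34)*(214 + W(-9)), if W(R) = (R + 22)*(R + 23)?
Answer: -70884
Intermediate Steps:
W(R) = (22 + R)*(23 + R)
(-145 - 34)*(214 + W(-9)) = (-145 - 34)*(214 + (506 + (-9)**2 + 45*(-9))) = -179*(214 + (506 + 81 - 405)) = -179*(214 + 182) = -179*396 = -70884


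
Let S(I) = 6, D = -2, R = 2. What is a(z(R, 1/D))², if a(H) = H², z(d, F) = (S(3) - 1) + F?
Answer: 6561/16 ≈ 410.06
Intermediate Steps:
z(d, F) = 5 + F (z(d, F) = (6 - 1) + F = 5 + F)
a(z(R, 1/D))² = ((5 + 1/(-2))²)² = ((5 + 1*(-½))²)² = ((5 - ½)²)² = ((9/2)²)² = (81/4)² = 6561/16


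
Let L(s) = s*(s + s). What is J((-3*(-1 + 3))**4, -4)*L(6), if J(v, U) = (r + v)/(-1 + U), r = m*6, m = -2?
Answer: -92448/5 ≈ -18490.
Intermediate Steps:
r = -12 (r = -2*6 = -12)
L(s) = 2*s**2 (L(s) = s*(2*s) = 2*s**2)
J(v, U) = (-12 + v)/(-1 + U)
J((-3*(-1 + 3))**4, -4)*L(6) = ((-12 + (-3*(-1 + 3))**4)/(-1 - 4))*(2*6**2) = ((-12 + (-3*2)**4)/(-5))*(2*36) = -(-12 + (-6)**4)/5*72 = -(-12 + 1296)/5*72 = -1/5*1284*72 = -1284/5*72 = -92448/5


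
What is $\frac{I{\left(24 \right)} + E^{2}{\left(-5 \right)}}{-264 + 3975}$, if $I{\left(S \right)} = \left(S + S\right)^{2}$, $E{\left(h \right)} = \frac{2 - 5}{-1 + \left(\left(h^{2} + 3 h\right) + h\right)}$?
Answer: $\frac{12291}{19792} \approx 0.62101$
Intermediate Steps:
$E{\left(h \right)} = - \frac{3}{-1 + h^{2} + 4 h}$ ($E{\left(h \right)} = - \frac{3}{-1 + \left(h^{2} + 4 h\right)} = - \frac{3}{-1 + h^{2} + 4 h}$)
$I{\left(S \right)} = 4 S^{2}$ ($I{\left(S \right)} = \left(2 S\right)^{2} = 4 S^{2}$)
$\frac{I{\left(24 \right)} + E^{2}{\left(-5 \right)}}{-264 + 3975} = \frac{4 \cdot 24^{2} + \left(- \frac{3}{-1 + \left(-5\right)^{2} + 4 \left(-5\right)}\right)^{2}}{-264 + 3975} = \frac{4 \cdot 576 + \left(- \frac{3}{-1 + 25 - 20}\right)^{2}}{3711} = \left(2304 + \left(- \frac{3}{4}\right)^{2}\right) \frac{1}{3711} = \left(2304 + \frac{9}{16}\right) \frac{1}{3711} = \frac{36873}{16} \cdot \frac{1}{3711} = \frac{12291}{19792}$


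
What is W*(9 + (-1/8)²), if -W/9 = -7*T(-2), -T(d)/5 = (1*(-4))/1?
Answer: 181755/16 ≈ 11360.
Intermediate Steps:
T(d) = 20 (T(d) = -5*1*(-4)/1 = -(-20) = -5*(-4) = 20)
W = 1260 (W = -(-63)*20 = -9*(-140) = 1260)
W*(9 + (-1/8)²) = 1260*(9 + (-1/8)²) = 1260*(9 + (-1*⅛)²) = 1260*(9 + (-⅛)²) = 1260*(9 + 1/64) = 1260*(577/64) = 181755/16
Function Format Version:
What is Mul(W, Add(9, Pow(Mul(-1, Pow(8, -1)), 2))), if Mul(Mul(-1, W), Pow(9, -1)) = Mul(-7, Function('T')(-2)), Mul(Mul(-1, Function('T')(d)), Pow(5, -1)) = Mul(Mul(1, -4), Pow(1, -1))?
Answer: Rational(181755, 16) ≈ 11360.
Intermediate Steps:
Function('T')(d) = 20 (Function('T')(d) = Mul(-5, Mul(Mul(1, -4), Pow(1, -1))) = Mul(-5, Mul(-4, 1)) = Mul(-5, -4) = 20)
W = 1260 (W = Mul(-9, Mul(-7, 20)) = Mul(-9, -140) = 1260)
Mul(W, Add(9, Pow(Mul(-1, Pow(8, -1)), 2))) = Mul(1260, Add(9, Pow(Mul(-1, Pow(8, -1)), 2))) = Mul(1260, Add(9, Pow(Mul(-1, Rational(1, 8)), 2))) = Mul(1260, Add(9, Pow(Rational(-1, 8), 2))) = Mul(1260, Add(9, Rational(1, 64))) = Mul(1260, Rational(577, 64)) = Rational(181755, 16)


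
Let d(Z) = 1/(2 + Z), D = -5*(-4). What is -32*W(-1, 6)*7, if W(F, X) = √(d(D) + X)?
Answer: -112*√2926/11 ≈ -550.76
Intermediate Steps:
D = 20
W(F, X) = √(1/22 + X) (W(F, X) = √(1/(2 + 20) + X) = √(1/22 + X))
-32*W(-1, 6)*7 = -16*√(22 + 484*6)/11*7 = -16*√(22 + 2904)/11*7 = -16*√2926/11*7 = -112*√2926/11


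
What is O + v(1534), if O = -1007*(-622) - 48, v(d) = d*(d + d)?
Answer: 5332618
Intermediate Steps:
v(d) = 2*d² (v(d) = d*(2*d) = 2*d²)
O = 626306 (O = 626354 - 48 = 626306)
O + v(1534) = 626306 + 2*1534² = 626306 + 2*2353156 = 626306 + 4706312 = 5332618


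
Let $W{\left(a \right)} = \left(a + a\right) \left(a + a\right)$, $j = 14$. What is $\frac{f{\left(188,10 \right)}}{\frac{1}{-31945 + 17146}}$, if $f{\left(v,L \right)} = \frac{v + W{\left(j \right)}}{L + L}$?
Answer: $- \frac{3596157}{5} \approx -7.1923 \cdot 10^{5}$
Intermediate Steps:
$W{\left(a \right)} = 4 a^{2}$ ($W{\left(a \right)} = 2 a 2 a = 4 a^{2}$)
$f{\left(v,L \right)} = \frac{784 + v}{2 L}$ ($f{\left(v,L \right)} = \frac{v + 4 \cdot 14^{2}}{L + L} = \frac{v + 4 \cdot 196}{2 L} = \left(v + 784\right) \frac{1}{2 L} = \left(784 + v\right) \frac{1}{2 L} = \frac{784 + v}{2 L}$)
$\frac{f{\left(188,10 \right)}}{\frac{1}{-31945 + 17146}} = \frac{\frac{1}{2} \cdot \frac{1}{10} \left(784 + 188\right)}{\frac{1}{-31945 + 17146}} = \frac{\frac{1}{2} \cdot \frac{1}{10} \cdot 972}{\frac{1}{-14799}} = \frac{243}{5 \left(- \frac{1}{14799}\right)} = \frac{243}{5} \left(-14799\right) = - \frac{3596157}{5}$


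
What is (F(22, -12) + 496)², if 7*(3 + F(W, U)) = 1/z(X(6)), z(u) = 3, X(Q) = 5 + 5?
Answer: 107205316/441 ≈ 2.4310e+5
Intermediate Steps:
X(Q) = 10
F(W, U) = -62/21 (F(W, U) = -3 + (⅐)/3 = -3 + (⅐)*(⅓) = -3 + 1/21 = -62/21)
(F(22, -12) + 496)² = (-62/21 + 496)² = (10354/21)² = 107205316/441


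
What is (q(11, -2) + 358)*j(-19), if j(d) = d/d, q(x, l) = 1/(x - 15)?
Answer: 1431/4 ≈ 357.75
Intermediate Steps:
q(x, l) = 1/(-15 + x)
j(d) = 1
(q(11, -2) + 358)*j(-19) = (1/(-15 + 11) + 358)*1 = (1/(-4) + 358)*1 = (-1/4 + 358)*1 = (1431/4)*1 = 1431/4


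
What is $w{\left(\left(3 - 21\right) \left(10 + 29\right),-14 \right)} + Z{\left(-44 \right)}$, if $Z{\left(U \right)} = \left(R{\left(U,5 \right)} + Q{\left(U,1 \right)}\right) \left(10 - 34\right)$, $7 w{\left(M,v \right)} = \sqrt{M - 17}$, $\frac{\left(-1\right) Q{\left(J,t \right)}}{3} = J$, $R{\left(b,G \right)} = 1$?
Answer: $-3192 + \frac{i \sqrt{719}}{7} \approx -3192.0 + 3.8306 i$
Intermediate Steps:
$Q{\left(J,t \right)} = - 3 J$
$w{\left(M,v \right)} = \frac{\sqrt{-17 + M}}{7}$ ($w{\left(M,v \right)} = \frac{\sqrt{M - 17}}{7} = \frac{\sqrt{-17 + M}}{7}$)
$Z{\left(U \right)} = -24 + 72 U$ ($Z{\left(U \right)} = \left(1 - 3 U\right) \left(10 - 34\right) = \left(1 - 3 U\right) \left(-24\right) = -24 + 72 U$)
$w{\left(\left(3 - 21\right) \left(10 + 29\right),-14 \right)} + Z{\left(-44 \right)} = \frac{\sqrt{-17 + \left(3 - 21\right) \left(10 + 29\right)}}{7} + \left(-24 + 72 \left(-44\right)\right) = \frac{\sqrt{-17 - 702}}{7} - 3192 = \frac{\sqrt{-719}}{7} - 3192 = \frac{i \sqrt{719}}{7} - 3192 = -3192 + \frac{i \sqrt{719}}{7}$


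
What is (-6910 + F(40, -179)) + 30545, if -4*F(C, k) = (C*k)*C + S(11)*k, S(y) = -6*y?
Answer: 184563/2 ≈ 92282.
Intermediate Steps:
F(C, k) = 33*k/2 - k*C**2/4 (F(C, k) = -((C*k)*C + (-6*11)*k)/4 = -(k*C**2 - 66*k)/4 = -(-66*k + k*C**2)/4 = 33*k/2 - k*C**2/4)
(-6910 + F(40, -179)) + 30545 = (-6910 + (1/4)*(-179)*(66 - 1*40**2)) + 30545 = (-6910 + (1/4)*(-179)*(66 - 1*1600)) + 30545 = (-6910 + (1/4)*(-179)*(66 - 1600)) + 30545 = (-6910 + (1/4)*(-179)*(-1534)) + 30545 = (-6910 + 137293/2) + 30545 = 123473/2 + 30545 = 184563/2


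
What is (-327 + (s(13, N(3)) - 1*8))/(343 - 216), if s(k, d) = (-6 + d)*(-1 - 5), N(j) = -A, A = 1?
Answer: -293/127 ≈ -2.3071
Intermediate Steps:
N(j) = -1 (N(j) = -1*1 = -1)
s(k, d) = 36 - 6*d (s(k, d) = (-6 + d)*(-6) = 36 - 6*d)
(-327 + (s(13, N(3)) - 1*8))/(343 - 216) = (-327 + ((36 - 6*(-1)) - 1*8))/(343 - 216) = (-327 + ((36 + 6) - 8))/127 = (-327 + (42 - 8))*(1/127) = (-327 + 34)*(1/127) = -293*1/127 = -293/127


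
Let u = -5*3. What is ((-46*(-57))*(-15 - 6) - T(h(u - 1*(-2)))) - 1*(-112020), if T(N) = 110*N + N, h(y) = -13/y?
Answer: 56847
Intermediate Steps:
u = -15
T(N) = 111*N
((-46*(-57))*(-15 - 6) - T(h(u - 1*(-2)))) - 1*(-112020) = ((-46*(-57))*(-15 - 6) - 111*(-13/(-15 - 1*(-2)))) - 1*(-112020) = (2622*(-21) - 111*(-13/(-15 + 2))) + 112020 = (-55062 - 111*(-13/(-13))) + 112020 = (-55062 - 111*(-13*(-1/13))) + 112020 = (-55062 - 111) + 112020 = -55173 + 112020 = 56847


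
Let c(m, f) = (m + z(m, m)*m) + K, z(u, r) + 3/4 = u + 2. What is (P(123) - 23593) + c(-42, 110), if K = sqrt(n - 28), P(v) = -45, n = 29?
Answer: -43935/2 ≈ -21968.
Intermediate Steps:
z(u, r) = 5/4 + u (z(u, r) = -3/4 + (u + 2) = -3/4 + (2 + u) = 5/4 + u)
K = 1 (K = sqrt(29 - 28) = sqrt(1) = 1)
c(m, f) = 1 + m + m*(5/4 + m) (c(m, f) = (m + (5/4 + m)*m) + 1 = (m + m*(5/4 + m)) + 1 = 1 + m + m*(5/4 + m))
(P(123) - 23593) + c(-42, 110) = (-45 - 23593) + (1 + (-42)**2 + (9/4)*(-42)) = -23638 + (1 + 1764 - 189/2) = -23638 + 3341/2 = -43935/2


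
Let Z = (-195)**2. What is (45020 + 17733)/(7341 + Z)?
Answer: 62753/45366 ≈ 1.3833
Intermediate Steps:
Z = 38025
(45020 + 17733)/(7341 + Z) = (45020 + 17733)/(7341 + 38025) = 62753/45366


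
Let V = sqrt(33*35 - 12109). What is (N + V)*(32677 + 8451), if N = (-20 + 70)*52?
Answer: 106932800 + 41128*I*sqrt(10954) ≈ 1.0693e+8 + 4.3045e+6*I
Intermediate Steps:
N = 2600 (N = 50*52 = 2600)
V = I*sqrt(10954) (V = sqrt(1155 - 12109) = sqrt(-10954) = I*sqrt(10954) ≈ 104.66*I)
(N + V)*(32677 + 8451) = (2600 + I*sqrt(10954))*(32677 + 8451) = (2600 + I*sqrt(10954))*41128 = 106932800 + 41128*I*sqrt(10954)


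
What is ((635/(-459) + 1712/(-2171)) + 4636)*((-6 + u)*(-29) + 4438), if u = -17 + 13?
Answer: 7277272370936/332163 ≈ 2.1909e+7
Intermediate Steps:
u = -4
((635/(-459) + 1712/(-2171)) + 4636)*((-6 + u)*(-29) + 4438) = ((635/(-459) + 1712/(-2171)) + 4636)*((-6 - 4)*(-29) + 4438) = ((635*(-1/459) + 1712*(-1/2171)) + 4636)*(-10*(-29) + 4438) = ((-635/459 - 1712/2171) + 4636)*(290 + 4438) = (-2164393/996489 + 4636)*4728 = (4617558611/996489)*4728 = 7277272370936/332163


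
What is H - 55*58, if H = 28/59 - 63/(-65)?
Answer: -12228113/3835 ≈ -3188.6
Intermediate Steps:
H = 5537/3835 (H = 28*(1/59) - 63*(-1/65) = 28/59 + 63/65 = 5537/3835 ≈ 1.4438)
H - 55*58 = 5537/3835 - 55*58 = 5537/3835 - 3190 = -12228113/3835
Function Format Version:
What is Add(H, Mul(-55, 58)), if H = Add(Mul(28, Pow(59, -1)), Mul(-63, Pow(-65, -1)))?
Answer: Rational(-12228113, 3835) ≈ -3188.6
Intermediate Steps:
H = Rational(5537, 3835) (H = Add(Mul(28, Rational(1, 59)), Mul(-63, Rational(-1, 65))) = Add(Rational(28, 59), Rational(63, 65)) = Rational(5537, 3835) ≈ 1.4438)
Add(H, Mul(-55, 58)) = Add(Rational(5537, 3835), Mul(-55, 58)) = Add(Rational(5537, 3835), -3190) = Rational(-12228113, 3835)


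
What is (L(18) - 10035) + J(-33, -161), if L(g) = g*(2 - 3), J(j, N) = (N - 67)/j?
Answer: -110507/11 ≈ -10046.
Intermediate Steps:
J(j, N) = (-67 + N)/j
L(g) = -g (L(g) = g*(-1) = -g)
(L(18) - 10035) + J(-33, -161) = (-1*18 - 10035) + (-67 - 161)/(-33) = (-18 - 10035) - 1/33*(-228) = -10053 + 76/11 = -110507/11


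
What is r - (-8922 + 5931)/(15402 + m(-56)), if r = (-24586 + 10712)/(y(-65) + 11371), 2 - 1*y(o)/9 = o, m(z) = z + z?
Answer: -88159613/91541230 ≈ -0.96306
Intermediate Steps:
m(z) = 2*z
y(o) = 18 - 9*o
r = -6937/5987 (r = (-24586 + 10712)/((18 - 9*(-65)) + 11371) = -13874/((18 + 585) + 11371) = -13874/(603 + 11371) = -13874/11974 = -13874*1/11974 = -6937/5987 ≈ -1.1587)
r - (-8922 + 5931)/(15402 + m(-56)) = -6937/5987 - (-8922 + 5931)/(15402 + 2*(-56)) = -6937/5987 - (-2991)/(15402 - 112) = -6937/5987 - (-2991)/15290 = -6937/5987 - 1*(-2991/15290) = -6937/5987 + 2991/15290 = -88159613/91541230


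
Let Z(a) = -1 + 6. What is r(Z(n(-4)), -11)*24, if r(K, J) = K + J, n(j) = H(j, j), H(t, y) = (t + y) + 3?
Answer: -144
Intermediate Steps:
H(t, y) = 3 + t + y
n(j) = 3 + 2*j (n(j) = 3 + j + j = 3 + 2*j)
Z(a) = 5
r(K, J) = J + K
r(Z(n(-4)), -11)*24 = (-11 + 5)*24 = -6*24 = -144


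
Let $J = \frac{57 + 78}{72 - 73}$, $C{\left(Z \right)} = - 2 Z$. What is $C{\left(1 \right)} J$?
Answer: $270$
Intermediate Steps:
$J = -135$ ($J = \frac{135}{-1} = 135 \left(-1\right) = -135$)
$C{\left(1 \right)} J = \left(-2\right) 1 \left(-135\right) = \left(-2\right) \left(-135\right) = 270$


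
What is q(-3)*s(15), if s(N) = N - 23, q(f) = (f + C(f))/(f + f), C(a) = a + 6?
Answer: 0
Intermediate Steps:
C(a) = 6 + a
q(f) = (6 + 2*f)/(2*f) (q(f) = (f + (6 + f))/(f + f) = (6 + 2*f)/((2*f)) = (6 + 2*f)*(1/(2*f)) = (6 + 2*f)/(2*f))
s(N) = -23 + N
q(-3)*s(15) = ((3 - 3)/(-3))*(-23 + 15) = -⅓*0*(-8) = 0*(-8) = 0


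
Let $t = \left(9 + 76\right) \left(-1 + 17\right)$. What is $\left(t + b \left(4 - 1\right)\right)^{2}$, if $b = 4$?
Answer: $1882384$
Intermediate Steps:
$t = 1360$ ($t = 85 \cdot 16 = 1360$)
$\left(t + b \left(4 - 1\right)\right)^{2} = \left(1360 + 4 \left(4 - 1\right)\right)^{2} = \left(1360 + 4 \cdot 3\right)^{2} = \left(1360 + 12\right)^{2} = 1372^{2} = 1882384$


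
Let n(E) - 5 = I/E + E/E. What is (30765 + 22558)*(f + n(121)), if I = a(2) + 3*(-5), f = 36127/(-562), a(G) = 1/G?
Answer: -105886253896/34001 ≈ -3.1142e+6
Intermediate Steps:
f = -36127/562 (f = 36127*(-1/562) = -36127/562 ≈ -64.283)
I = -29/2 (I = 1/2 + 3*(-5) = 1/2 - 15 = -29/2 ≈ -14.500)
n(E) = 6 - 29/(2*E) (n(E) = 5 + (-29/(2*E) + E/E) = 5 + (-29/(2*E) + 1) = 5 + (1 - 29/(2*E)) = 6 - 29/(2*E))
(30765 + 22558)*(f + n(121)) = (30765 + 22558)*(-36127/562 + (6 - 29/2/121)) = 53323*(-36127/562 + (6 - 29/2*1/121)) = 53323*(-36127/562 + (6 - 29/242)) = 53323*(-36127/562 + 1423/242) = 53323*(-1985752/34001) = -105886253896/34001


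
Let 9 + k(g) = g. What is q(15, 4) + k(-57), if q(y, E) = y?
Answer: -51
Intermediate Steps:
k(g) = -9 + g
q(15, 4) + k(-57) = 15 + (-9 - 57) = 15 - 66 = -51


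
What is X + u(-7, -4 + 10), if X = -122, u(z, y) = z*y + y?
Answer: -158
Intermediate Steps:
u(z, y) = y + y*z (u(z, y) = y*z + y = y + y*z)
X + u(-7, -4 + 10) = -122 + (-4 + 10)*(1 - 7) = -122 + 6*(-6) = -122 - 36 = -158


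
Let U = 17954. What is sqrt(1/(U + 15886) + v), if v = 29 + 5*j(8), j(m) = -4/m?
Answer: 61*sqrt(56635)/2820 ≈ 5.1478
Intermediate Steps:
v = 53/2 (v = 29 + 5*(-4/8) = 29 + 5*(-4*1/8) = 29 + 5*(-1/2) = 29 - 5/2 = 53/2 ≈ 26.500)
sqrt(1/(U + 15886) + v) = sqrt(1/(17954 + 15886) + 53/2) = sqrt(1/33840 + 53/2) = sqrt(896761/33840) = 61*sqrt(56635)/2820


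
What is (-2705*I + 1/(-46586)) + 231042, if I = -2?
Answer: 11015352871/46586 ≈ 2.3645e+5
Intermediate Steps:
(-2705*I + 1/(-46586)) + 231042 = (-2705*(-2) + 1/(-46586)) + 231042 = (5410 - 1/46586) + 231042 = 252030259/46586 + 231042 = 11015352871/46586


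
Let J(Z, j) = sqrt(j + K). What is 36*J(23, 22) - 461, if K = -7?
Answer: -461 + 36*sqrt(15) ≈ -321.57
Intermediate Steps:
J(Z, j) = sqrt(-7 + j) (J(Z, j) = sqrt(j - 7) = sqrt(-7 + j))
36*J(23, 22) - 461 = 36*sqrt(-7 + 22) - 461 = 36*sqrt(15) - 461 = -461 + 36*sqrt(15)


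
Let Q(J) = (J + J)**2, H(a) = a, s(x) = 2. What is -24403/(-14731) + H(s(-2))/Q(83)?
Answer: 336239265/202963718 ≈ 1.6566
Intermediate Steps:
Q(J) = 4*J**2 (Q(J) = (2*J)**2 = 4*J**2)
-24403/(-14731) + H(s(-2))/Q(83) = -24403/(-14731) + 2/((4*83**2)) = -24403*(-1/14731) + 2/((4*6889)) = 24403/14731 + 2/27556 = 24403/14731 + 2*(1/27556) = 24403/14731 + 1/13778 = 336239265/202963718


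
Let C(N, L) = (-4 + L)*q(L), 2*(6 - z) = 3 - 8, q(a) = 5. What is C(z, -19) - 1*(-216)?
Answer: 101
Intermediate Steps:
z = 17/2 (z = 6 - (3 - 8)/2 = 6 - 1/2*(-5) = 6 + 5/2 = 17/2 ≈ 8.5000)
C(N, L) = -20 + 5*L (C(N, L) = (-4 + L)*5 = -20 + 5*L)
C(z, -19) - 1*(-216) = (-20 + 5*(-19)) - 1*(-216) = (-20 - 95) + 216 = -115 + 216 = 101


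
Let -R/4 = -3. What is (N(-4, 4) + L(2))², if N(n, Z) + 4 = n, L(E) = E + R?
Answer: 36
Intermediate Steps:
R = 12 (R = -4*(-3) = 12)
L(E) = 12 + E (L(E) = E + 12 = 12 + E)
N(n, Z) = -4 + n
(N(-4, 4) + L(2))² = ((-4 - 4) + (12 + 2))² = (-8 + 14)² = 6² = 36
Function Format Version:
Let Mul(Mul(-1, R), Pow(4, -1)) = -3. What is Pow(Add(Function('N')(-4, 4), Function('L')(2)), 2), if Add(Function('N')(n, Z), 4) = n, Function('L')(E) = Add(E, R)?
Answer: 36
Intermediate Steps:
R = 12 (R = Mul(-4, -3) = 12)
Function('L')(E) = Add(12, E) (Function('L')(E) = Add(E, 12) = Add(12, E))
Function('N')(n, Z) = Add(-4, n)
Pow(Add(Function('N')(-4, 4), Function('L')(2)), 2) = Pow(Add(Add(-4, -4), Add(12, 2)), 2) = Pow(Add(-8, 14), 2) = Pow(6, 2) = 36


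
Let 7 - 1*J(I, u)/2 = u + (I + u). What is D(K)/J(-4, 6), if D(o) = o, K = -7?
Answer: 7/2 ≈ 3.5000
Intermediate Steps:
J(I, u) = 14 - 4*u - 2*I (J(I, u) = 14 - 2*(u + (I + u)) = 14 - 2*(I + 2*u) = 14 + (-4*u - 2*I) = 14 - 4*u - 2*I)
D(K)/J(-4, 6) = -7/(14 - 4*6 - 2*(-4)) = -7/(14 - 24 + 8) = -7/(-2) = -7*(-½) = 7/2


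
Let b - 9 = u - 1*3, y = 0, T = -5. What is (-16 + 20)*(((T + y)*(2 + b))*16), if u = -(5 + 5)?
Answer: 640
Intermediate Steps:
u = -10 (u = -1*10 = -10)
b = -4 (b = 9 + (-10 - 1*3) = 9 + (-10 - 3) = 9 - 13 = -4)
(-16 + 20)*(((T + y)*(2 + b))*16) = (-16 + 20)*(((-5 + 0)*(2 - 4))*16) = 4*(-5*(-2)*16) = 4*(10*16) = 4*160 = 640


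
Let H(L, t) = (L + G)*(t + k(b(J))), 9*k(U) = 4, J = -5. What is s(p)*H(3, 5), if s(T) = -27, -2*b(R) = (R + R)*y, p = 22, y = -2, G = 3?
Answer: -882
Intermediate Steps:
b(R) = 2*R (b(R) = -(R + R)*(-2)/2 = -2*R*(-2)/2 = -(-2)*R = 2*R)
k(U) = 4/9 (k(U) = (⅑)*4 = 4/9)
H(L, t) = (3 + L)*(4/9 + t) (H(L, t) = (L + 3)*(t + 4/9) = (3 + L)*(4/9 + t))
s(p)*H(3, 5) = -27*(4/3 + 3*5 + (4/9)*3 + 3*5) = -27*(4/3 + 15 + 4/3 + 15) = -27*98/3 = -882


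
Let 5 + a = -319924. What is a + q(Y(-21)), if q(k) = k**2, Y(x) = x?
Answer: -319488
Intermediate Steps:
a = -319929 (a = -5 - 319924 = -319929)
a + q(Y(-21)) = -319929 + (-21)**2 = -319929 + 441 = -319488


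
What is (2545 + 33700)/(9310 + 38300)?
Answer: 7249/9522 ≈ 0.76129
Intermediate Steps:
(2545 + 33700)/(9310 + 38300) = 36245/47610 = 36245*(1/47610) = 7249/9522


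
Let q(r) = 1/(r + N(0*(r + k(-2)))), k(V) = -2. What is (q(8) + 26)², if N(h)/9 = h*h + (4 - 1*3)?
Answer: 196249/289 ≈ 679.06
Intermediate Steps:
N(h) = 9 + 9*h² (N(h) = 9*(h*h + (4 - 1*3)) = 9*(h² + (4 - 3)) = 9*(h² + 1) = 9*(1 + h²) = 9 + 9*h²)
q(r) = 1/(9 + r) (q(r) = 1/(r + (9 + 9*(0*(r - 2))²)) = 1/(r + (9 + 9*(0*(-2 + r))²)) = 1/(r + (9 + 9*0²)) = 1/(r + (9 + 9*0)) = 1/(r + (9 + 0)) = 1/(r + 9) = 1/(9 + r))
(q(8) + 26)² = (1/(9 + 8) + 26)² = (1/17 + 26)² = (443/17)² = 196249/289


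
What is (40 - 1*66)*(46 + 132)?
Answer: -4628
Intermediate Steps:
(40 - 1*66)*(46 + 132) = (40 - 66)*178 = -26*178 = -4628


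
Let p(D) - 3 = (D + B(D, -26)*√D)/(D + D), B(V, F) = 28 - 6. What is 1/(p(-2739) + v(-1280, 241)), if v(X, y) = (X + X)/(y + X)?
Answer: 6412410846/38290524725 + 4318084*I*√2739/38290524725 ≈ 0.16747 + 0.005902*I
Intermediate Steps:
v(X, y) = 2*X/(X + y) (v(X, y) = (2*X)/(X + y) = 2*X/(X + y))
B(V, F) = 22
p(D) = 3 + (D + 22*√D)/(2*D) (p(D) = 3 + (D + 22*√D)/(D + D) = 3 + (D + 22*√D)/((2*D)) = 3 + (D + 22*√D)*(1/(2*D)) = 3 + (D + 22*√D)/(2*D))
1/(p(-2739) + v(-1280, 241)) = 1/((7/2 + 11/√(-2739)) + 2*(-1280)/(-1280 + 241)) = 1/((7/2 + 11*(-I*√2739/2739)) + 2*(-1280)/(-1039)) = 1/((7/2 - I*√2739/249) + 2*(-1280)*(-1/1039)) = 1/((7/2 - I*√2739/249) + 2560/1039) = 1/(12393/2078 - I*√2739/249)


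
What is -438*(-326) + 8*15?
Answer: 142908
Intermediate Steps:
-438*(-326) + 8*15 = 142788 + 120 = 142908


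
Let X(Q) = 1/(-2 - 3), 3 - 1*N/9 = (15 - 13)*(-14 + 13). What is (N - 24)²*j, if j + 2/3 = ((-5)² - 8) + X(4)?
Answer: 35574/5 ≈ 7114.8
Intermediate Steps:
N = 45 (N = 27 - 9*(15 - 13)*(-14 + 13) = 27 - 18*(-1) = 27 - 9*(-2) = 27 + 18 = 45)
X(Q) = -⅕ (X(Q) = 1/(-5) = -⅕)
j = 242/15 (j = -⅔ + (((-5)² - 8) - ⅕) = -⅔ + ((25 - 8) - ⅕) = -⅔ + (17 - ⅕) = -⅔ + 84/5 = 242/15 ≈ 16.133)
(N - 24)²*j = (45 - 24)²*(242/15) = 21²*(242/15) = 441*(242/15) = 35574/5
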